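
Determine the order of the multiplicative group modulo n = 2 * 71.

φ(2) = 2 − 1 = 1.
φ(71) = 71 − 1 = 70.
φ(142) = 1 × 70 = 70.

70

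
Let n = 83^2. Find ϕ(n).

6806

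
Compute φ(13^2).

156

φ(169) = 169 · (1 − 1/13)
       = 169 · 12/13 = 156.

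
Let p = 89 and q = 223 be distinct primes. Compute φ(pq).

19536

φ(19847) = 19847 · (1 − 1/89) · (1 − 1/223)
       = 19847 · 19536/19847 = 19536.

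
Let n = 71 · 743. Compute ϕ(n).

51940

φ(71) = 71 − 1 = 70.
φ(743) = 743 − 1 = 742.
Since φ is multiplicative, φ(52753) = 70 · 742 = 51940.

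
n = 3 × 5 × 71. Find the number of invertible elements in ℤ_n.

560

φ(3) = 3 − 1 = 2.
φ(5) = 5 − 1 = 4.
φ(71) = 71 − 1 = 70.
Multiply: 2 · 4 · 70 = 560.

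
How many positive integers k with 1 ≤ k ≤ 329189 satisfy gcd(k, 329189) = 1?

Prime factorization: 329189 = 7 * 31 * 37 * 41.
φ(329189) = 329189 · (1 − 1/7) · (1 − 1/31) · (1 − 1/37) · (1 − 1/41)
       = 329189 · 259200/329189 = 259200.

259200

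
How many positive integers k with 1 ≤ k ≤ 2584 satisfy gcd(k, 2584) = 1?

1152

First factor: 2584 = 2^3 · 17 · 19.
φ(2584) = 2584 · (1 − 1/2) · (1 − 1/17) · (1 − 1/19)
       = 2584 · 288/646 = 1152.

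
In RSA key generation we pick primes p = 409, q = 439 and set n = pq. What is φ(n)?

178704

φ(n) = (p − 1)(q − 1) = (409−1)(439−1) = 408·438 = 178704.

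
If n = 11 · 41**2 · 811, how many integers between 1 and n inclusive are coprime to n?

φ(11) = 11 − 1 = 10.
φ(41^2) = 41^2 − 41^1 = 1681 − 41 = 1640.
φ(811) = 811 − 1 = 810.
Multiply: 10 · 1640 · 810 = 13284000.

13284000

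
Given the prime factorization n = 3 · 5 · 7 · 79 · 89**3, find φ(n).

2609747712

φ(5847717855) = 5847717855 · (1 − 1/3) · (1 − 1/5) · (1 − 1/7) · (1 − 1/79) · (1 − 1/89)
       = 5847717855 · 329472/738255 = 2609747712.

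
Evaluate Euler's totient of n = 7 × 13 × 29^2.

φ(76531) = 76531 · (1 − 1/7) · (1 − 1/13) · (1 − 1/29)
       = 76531 · 2016/2639 = 58464.

58464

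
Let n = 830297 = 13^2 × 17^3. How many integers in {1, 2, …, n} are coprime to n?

721344

φ(13^2) = 13^1·(13−1) = 13·12 = 156.
φ(17^3) = 17^3 − 17^2 = 4913 − 289 = 4624.
φ(830297) = 156 × 4624 = 721344.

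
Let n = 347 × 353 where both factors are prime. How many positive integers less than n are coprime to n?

φ(122491) = 122491 · (1 − 1/347) · (1 − 1/353)
       = 122491 · 121792/122491 = 121792.

121792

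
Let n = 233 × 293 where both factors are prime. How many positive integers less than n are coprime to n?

φ(68269) = 68269 · (1 − 1/233) · (1 − 1/293)
       = 68269 · 67744/68269 = 67744.

67744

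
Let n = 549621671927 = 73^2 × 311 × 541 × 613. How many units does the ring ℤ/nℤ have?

φ(73^2) = 73^1·(73−1) = 73·72 = 5256.
φ(311) = 311 − 1 = 310.
φ(541) = 541 − 1 = 540.
φ(613) = 613 − 1 = 612.
Since φ is multiplicative, φ(549621671927) = 5256 · 310 · 540 · 612 = 538470892800.

538470892800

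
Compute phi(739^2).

545382

φ(739^2) = 739^1·(739−1) = 739·738 = 545382.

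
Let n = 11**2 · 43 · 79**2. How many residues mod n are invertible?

φ(11^2) = 11^2 − 11^1 = 121 − 11 = 110.
φ(43) = 43 − 1 = 42.
φ(79^2) = 79^2 − 79^1 = 6241 − 79 = 6162.
φ(32471923) = 110 × 42 × 6162 = 28468440.

28468440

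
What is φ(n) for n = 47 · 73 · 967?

φ(3317777) = 3317777 · (1 − 1/47) · (1 − 1/73) · (1 − 1/967)
       = 3317777 · 3199392/3317777 = 3199392.

3199392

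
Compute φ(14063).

11760

Factor 14063: 14063 = 7^3 * 41.
φ(7^3) = 7^3 − 7^2 = 343 − 49 = 294.
φ(41) = 41 − 1 = 40.
φ(14063) = 294 × 40 = 11760.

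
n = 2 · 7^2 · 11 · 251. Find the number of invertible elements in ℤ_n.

105000

φ(270578) = 270578 · (1 − 1/2) · (1 − 1/7) · (1 − 1/11) · (1 − 1/251)
       = 270578 · 15000/38654 = 105000.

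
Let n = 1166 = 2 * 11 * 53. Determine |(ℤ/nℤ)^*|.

520

φ(2) = 2 − 1 = 1.
φ(11) = 11 − 1 = 10.
φ(53) = 53 − 1 = 52.
Since φ is multiplicative, φ(1166) = 1 · 10 · 52 = 520.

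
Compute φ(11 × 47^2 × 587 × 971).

12289240400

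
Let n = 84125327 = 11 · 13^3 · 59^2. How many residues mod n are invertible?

φ(11) = 11 − 1 = 10.
φ(13^3) = 13^3 − 13^2 = 2197 − 169 = 2028.
φ(59^2) = 59^2 − 59^1 = 3481 − 59 = 3422.
Multiply: 10 · 2028 · 3422 = 69398160.

69398160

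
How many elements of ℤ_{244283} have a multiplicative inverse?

199584

Factor 244283: 244283 = 13 * 19 * 23 * 43.
φ(13) = 13 − 1 = 12.
φ(19) = 19 − 1 = 18.
φ(23) = 23 − 1 = 22.
φ(43) = 43 − 1 = 42.
Since φ is multiplicative, φ(244283) = 12 · 18 · 22 · 42 = 199584.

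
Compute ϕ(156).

48

First factor: 156 = 2^2 * 3 * 13.
φ(2^2) = 2^1·(2−1) = 2·1 = 2.
φ(3) = 3 − 1 = 2.
φ(13) = 13 − 1 = 12.
Multiply: 2 · 2 · 12 = 48.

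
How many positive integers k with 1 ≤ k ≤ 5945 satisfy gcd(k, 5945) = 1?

4480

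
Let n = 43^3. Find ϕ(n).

φ(79507) = 79507 · (1 − 1/43)
       = 79507 · 42/43 = 77658.

77658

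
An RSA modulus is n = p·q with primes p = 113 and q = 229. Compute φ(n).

25536

φ(n) = (p − 1)(q − 1) = (113−1)(229−1) = 112·228 = 25536.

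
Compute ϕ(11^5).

φ(11^5) = 11^5 − 11^4 = 161051 − 14641 = 146410.

146410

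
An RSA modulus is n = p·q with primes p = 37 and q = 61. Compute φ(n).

2160

φ(pq) = (p−1)(q−1) = 36 · 60 = 2160.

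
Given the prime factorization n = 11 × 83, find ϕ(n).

φ(11) = 11 − 1 = 10.
φ(83) = 83 − 1 = 82.
φ(913) = 10 × 82 = 820.

820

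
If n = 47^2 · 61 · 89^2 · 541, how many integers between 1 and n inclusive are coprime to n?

548622201600

φ(577434634489) = 577434634489 · (1 − 1/47) · (1 − 1/61) · (1 − 1/89) · (1 − 1/541)
       = 577434634489 · 131155200/138043183 = 548622201600.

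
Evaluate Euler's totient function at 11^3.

φ(1331) = 1331 · (1 − 1/11)
       = 1331 · 10/11 = 1210.

1210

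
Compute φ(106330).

106330 = 2 × 5 × 7**3 × 31.
φ(106330) = 106330 · (1 − 1/2) · (1 − 1/5) · (1 − 1/7) · (1 − 1/31)
       = 106330 · 720/2170 = 35280.

35280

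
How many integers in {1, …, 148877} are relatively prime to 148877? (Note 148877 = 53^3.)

146068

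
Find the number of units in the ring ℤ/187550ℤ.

66000

Prime factorization: 187550 = 2 · 5^2 · 11^2 · 31.
φ(2) = 2 − 1 = 1.
φ(5^2) = 5^1·(5−1) = 5·4 = 20.
φ(11^2) = 11^2 − 11^1 = 121 − 11 = 110.
φ(31) = 31 − 1 = 30.
φ(187550) = 1 × 20 × 110 × 30 = 66000.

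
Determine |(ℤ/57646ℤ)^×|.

Prime factorization: 57646 = 2 × 19 × 37 × 41.
φ(57646) = 57646 · (1 − 1/2) · (1 − 1/19) · (1 − 1/37) · (1 − 1/41)
       = 57646 · 25920/57646 = 25920.

25920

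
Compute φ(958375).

958375 = 5^3 × 11 × 17 × 41.
φ(958375) = 958375 · (1 − 1/5) · (1 − 1/11) · (1 − 1/17) · (1 − 1/41)
       = 958375 · 25600/38335 = 640000.

640000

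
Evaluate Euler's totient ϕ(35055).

35055 = 3**2 · 5 · 19 · 41.
φ(35055) = 35055 · (1 − 1/3) · (1 − 1/5) · (1 − 1/19) · (1 − 1/41)
       = 35055 · 5760/11685 = 17280.

17280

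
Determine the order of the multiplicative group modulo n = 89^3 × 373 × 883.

228704236992

φ(232187884871) = 232187884871 · (1 − 1/89) · (1 − 1/373) · (1 − 1/883)
       = 232187884871 · 28873152/29312951 = 228704236992.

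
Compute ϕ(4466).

First factor: 4466 = 2 · 7 · 11 · 29.
φ(2) = 2 − 1 = 1.
φ(7) = 7 − 1 = 6.
φ(11) = 11 − 1 = 10.
φ(29) = 29 − 1 = 28.
Since φ is multiplicative, φ(4466) = 1 · 6 · 10 · 28 = 1680.

1680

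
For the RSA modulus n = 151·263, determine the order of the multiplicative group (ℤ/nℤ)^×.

φ(39713) = 39713 · (1 − 1/151) · (1 − 1/263)
       = 39713 · 39300/39713 = 39300.

39300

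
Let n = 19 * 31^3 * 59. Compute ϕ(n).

30098520

φ(33395711) = 33395711 · (1 − 1/19) · (1 − 1/31) · (1 − 1/59)
       = 33395711 · 31320/34751 = 30098520.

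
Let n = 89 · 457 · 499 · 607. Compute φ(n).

12110148864

φ(12319566989) = 12319566989 · (1 − 1/89) · (1 − 1/457) · (1 − 1/499) · (1 − 1/607)
       = 12319566989 · 12110148864/12319566989 = 12110148864.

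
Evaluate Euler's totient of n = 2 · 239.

φ(478) = 478 · (1 − 1/2) · (1 − 1/239)
       = 478 · 238/478 = 238.

238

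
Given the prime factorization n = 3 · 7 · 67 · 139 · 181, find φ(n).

φ(35398713) = 35398713 · (1 − 1/3) · (1 − 1/7) · (1 − 1/67) · (1 − 1/139) · (1 − 1/181)
       = 35398713 · 19673280/35398713 = 19673280.

19673280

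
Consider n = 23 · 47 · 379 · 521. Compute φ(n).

φ(23) = 23 − 1 = 22.
φ(47) = 47 − 1 = 46.
φ(379) = 379 − 1 = 378.
φ(521) = 521 − 1 = 520.
Since φ is multiplicative, φ(213453179) = 22 · 46 · 378 · 520 = 198918720.

198918720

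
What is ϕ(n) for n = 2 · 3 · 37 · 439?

φ(2) = 2 − 1 = 1.
φ(3) = 3 − 1 = 2.
φ(37) = 37 − 1 = 36.
φ(439) = 439 − 1 = 438.
φ(97458) = 1 × 2 × 36 × 438 = 31536.

31536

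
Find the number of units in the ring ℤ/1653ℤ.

1008

1653 = 3 × 19 × 29.
φ(3) = 3 − 1 = 2.
φ(19) = 19 − 1 = 18.
φ(29) = 29 − 1 = 28.
Multiply: 2 · 18 · 28 = 1008.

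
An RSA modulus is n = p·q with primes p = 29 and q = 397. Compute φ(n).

11088

φ(pq) = (p−1)(q−1) = 28 · 396 = 11088.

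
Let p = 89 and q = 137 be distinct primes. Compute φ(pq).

φ(89) = 89 − 1 = 88.
φ(137) = 137 − 1 = 136.
Since φ is multiplicative, φ(12193) = 88 · 136 = 11968.

11968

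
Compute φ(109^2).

11772

φ(109^2) = 109^2 − 109^1 = 11881 − 109 = 11772.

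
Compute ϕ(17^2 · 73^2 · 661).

943557120

φ(1017993541) = 1017993541 · (1 − 1/17) · (1 − 1/73) · (1 − 1/661)
       = 1017993541 · 760320/820301 = 943557120.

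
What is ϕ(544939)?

465696

Factor 544939: 544939 = 19 × 23 × 29 × 43.
φ(19) = 19 − 1 = 18.
φ(23) = 23 − 1 = 22.
φ(29) = 29 − 1 = 28.
φ(43) = 43 − 1 = 42.
Multiply: 18 · 22 · 28 · 42 = 465696.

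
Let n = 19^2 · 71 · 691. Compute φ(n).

16518600

φ(17711021) = 17711021 · (1 − 1/19) · (1 − 1/71) · (1 − 1/691)
       = 17711021 · 869400/932159 = 16518600.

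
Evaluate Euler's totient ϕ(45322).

20160

Factor 45322: 45322 = 2 · 17 · 31 · 43.
φ(2) = 2 − 1 = 1.
φ(17) = 17 − 1 = 16.
φ(31) = 31 − 1 = 30.
φ(43) = 43 − 1 = 42.
φ(45322) = 1 × 16 × 30 × 42 = 20160.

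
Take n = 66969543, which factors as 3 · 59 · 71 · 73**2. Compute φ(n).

42678720

φ(66969543) = 66969543 · (1 − 1/3) · (1 − 1/59) · (1 − 1/71) · (1 − 1/73)
       = 66969543 · 584640/917391 = 42678720.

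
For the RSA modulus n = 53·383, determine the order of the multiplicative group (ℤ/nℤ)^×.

19864

φ(pq) = (p−1)(q−1) = 52 · 382 = 19864.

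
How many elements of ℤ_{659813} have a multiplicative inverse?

Factor 659813: 659813 = 7 · 11**2 · 19 · 41.
φ(7) = 7 − 1 = 6.
φ(11^2) = 11^2 − 11^1 = 121 − 11 = 110.
φ(19) = 19 − 1 = 18.
φ(41) = 41 − 1 = 40.
Multiply: 6 · 110 · 18 · 40 = 475200.

475200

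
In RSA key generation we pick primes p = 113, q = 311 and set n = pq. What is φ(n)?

φ(35143) = 35143 · (1 − 1/113) · (1 − 1/311)
       = 35143 · 34720/35143 = 34720.

34720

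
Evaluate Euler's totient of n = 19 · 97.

φ(1843) = 1843 · (1 − 1/19) · (1 − 1/97)
       = 1843 · 1728/1843 = 1728.

1728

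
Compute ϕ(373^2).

138756

φ(373^2) = 373^2 − 373^1 = 139129 − 373 = 138756.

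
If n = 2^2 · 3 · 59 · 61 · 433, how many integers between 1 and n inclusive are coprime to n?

6013440

φ(2^2) = 2^1·(2−1) = 2·1 = 2.
φ(3) = 3 − 1 = 2.
φ(59) = 59 − 1 = 58.
φ(61) = 61 − 1 = 60.
φ(433) = 433 − 1 = 432.
Multiply: 2 · 2 · 58 · 60 · 432 = 6013440.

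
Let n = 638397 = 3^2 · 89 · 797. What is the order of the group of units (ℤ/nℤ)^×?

φ(638397) = 638397 · (1 − 1/3) · (1 − 1/89) · (1 − 1/797)
       = 638397 · 140096/212799 = 420288.

420288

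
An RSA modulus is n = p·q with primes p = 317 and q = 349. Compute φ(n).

109968

φ(n) = (p − 1)(q − 1) = (317−1)(349−1) = 316·348 = 109968.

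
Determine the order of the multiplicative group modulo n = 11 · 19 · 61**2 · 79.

51386400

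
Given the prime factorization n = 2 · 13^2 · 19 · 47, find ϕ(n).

φ(2) = 2 − 1 = 1.
φ(13^2) = 13^1·(13−1) = 13·12 = 156.
φ(19) = 19 − 1 = 18.
φ(47) = 47 − 1 = 46.
Since φ is multiplicative, φ(301834) = 1 · 156 · 18 · 46 = 129168.

129168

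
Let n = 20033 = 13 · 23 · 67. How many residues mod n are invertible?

17424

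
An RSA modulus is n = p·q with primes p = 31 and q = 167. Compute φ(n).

For distinct primes, φ(pq) = (p−1)(q−1) = 30 × 166 = 4980.

4980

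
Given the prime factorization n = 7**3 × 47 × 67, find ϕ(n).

φ(7^3) = 7^2·(7−1) = 49·6 = 294.
φ(47) = 47 − 1 = 46.
φ(67) = 67 − 1 = 66.
φ(1080107) = 294 × 46 × 66 = 892584.

892584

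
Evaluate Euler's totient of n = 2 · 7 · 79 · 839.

392184

φ(927934) = 927934 · (1 − 1/2) · (1 − 1/7) · (1 − 1/79) · (1 − 1/839)
       = 927934 · 392184/927934 = 392184.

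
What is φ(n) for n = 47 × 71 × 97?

309120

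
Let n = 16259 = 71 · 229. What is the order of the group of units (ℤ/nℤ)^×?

φ(71) = 71 − 1 = 70.
φ(229) = 229 − 1 = 228.
Since φ is multiplicative, φ(16259) = 70 · 228 = 15960.

15960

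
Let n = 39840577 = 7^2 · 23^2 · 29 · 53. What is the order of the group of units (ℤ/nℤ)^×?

30942912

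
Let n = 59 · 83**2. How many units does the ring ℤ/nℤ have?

394748

φ(59) = 59 − 1 = 58.
φ(83^2) = 83^1·(83−1) = 83·82 = 6806.
Since φ is multiplicative, φ(406451) = 58 · 6806 = 394748.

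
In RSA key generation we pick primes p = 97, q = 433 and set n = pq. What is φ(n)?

φ(n) = (p − 1)(q − 1) = (97−1)(433−1) = 96·432 = 41472.

41472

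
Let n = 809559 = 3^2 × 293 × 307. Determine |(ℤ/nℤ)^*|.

536112

φ(3^2) = 3^2 − 3^1 = 9 − 3 = 6.
φ(293) = 293 − 1 = 292.
φ(307) = 307 − 1 = 306.
Since φ is multiplicative, φ(809559) = 6 · 292 · 306 = 536112.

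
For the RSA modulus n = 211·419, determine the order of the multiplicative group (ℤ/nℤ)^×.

87780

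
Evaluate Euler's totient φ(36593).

33264

First factor: 36593 = 23 * 37 * 43.
φ(23) = 23 − 1 = 22.
φ(37) = 37 − 1 = 36.
φ(43) = 43 − 1 = 42.
Since φ is multiplicative, φ(36593) = 22 · 36 · 42 = 33264.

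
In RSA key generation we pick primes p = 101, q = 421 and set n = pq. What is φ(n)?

φ(n) = (p − 1)(q − 1) = (101−1)(421−1) = 100·420 = 42000.

42000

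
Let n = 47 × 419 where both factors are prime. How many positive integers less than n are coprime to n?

For distinct primes, φ(pq) = (p−1)(q−1) = 46 × 418 = 19228.

19228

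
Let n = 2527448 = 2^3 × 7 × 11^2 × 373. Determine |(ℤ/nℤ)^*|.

982080

φ(2527448) = 2527448 · (1 − 1/2) · (1 − 1/7) · (1 − 1/11) · (1 − 1/373)
       = 2527448 · 22320/57442 = 982080.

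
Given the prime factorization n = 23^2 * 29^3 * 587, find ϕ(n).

6982358768

φ(23^2) = 23^1·(23−1) = 23·22 = 506.
φ(29^3) = 29^3 − 29^2 = 24389 − 841 = 23548.
φ(587) = 587 − 1 = 586.
φ(7573345447) = 506 × 23548 × 586 = 6982358768.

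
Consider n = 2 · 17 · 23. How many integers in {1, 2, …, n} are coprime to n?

352

φ(782) = 782 · (1 − 1/2) · (1 − 1/17) · (1 − 1/23)
       = 782 · 352/782 = 352.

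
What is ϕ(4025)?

2640

First factor: 4025 = 5^2 × 7 × 23.
φ(4025) = 4025 · (1 − 1/5) · (1 − 1/7) · (1 − 1/23)
       = 4025 · 528/805 = 2640.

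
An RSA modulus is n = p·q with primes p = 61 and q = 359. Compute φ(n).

φ(pq) = (p−1)(q−1) = 60 · 358 = 21480.

21480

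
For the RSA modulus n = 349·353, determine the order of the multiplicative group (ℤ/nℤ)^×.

φ(pq) = (p−1)(q−1) = 348 · 352 = 122496.

122496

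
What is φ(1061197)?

931392

Factor 1061197: 1061197 = 23 × 29 × 37 × 43.
φ(1061197) = 1061197 · (1 − 1/23) · (1 − 1/29) · (1 − 1/37) · (1 − 1/43)
       = 1061197 · 931392/1061197 = 931392.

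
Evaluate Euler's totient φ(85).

First factor: 85 = 5 · 17.
φ(5) = 5 − 1 = 4.
φ(17) = 17 − 1 = 16.
Multiply: 4 · 16 = 64.

64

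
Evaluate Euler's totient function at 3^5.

162

φ(243) = 243 · (1 − 1/3)
       = 243 · 2/3 = 162.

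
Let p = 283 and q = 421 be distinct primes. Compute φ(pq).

φ(283) = 283 − 1 = 282.
φ(421) = 421 − 1 = 420.
φ(119143) = 282 × 420 = 118440.

118440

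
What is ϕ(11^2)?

110

φ(11^2) = 11^2 − 11^1 = 121 − 11 = 110.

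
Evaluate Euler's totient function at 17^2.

272

φ(289) = 289 · (1 − 1/17)
       = 289 · 16/17 = 272.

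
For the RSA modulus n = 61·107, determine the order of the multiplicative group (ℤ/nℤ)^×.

6360

For distinct primes, φ(pq) = (p−1)(q−1) = 60 × 106 = 6360.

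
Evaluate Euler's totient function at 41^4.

φ(41^4) = 41^3·(41−1) = 68921·40 = 2756840.

2756840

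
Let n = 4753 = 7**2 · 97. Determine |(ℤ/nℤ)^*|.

φ(7^2) = 7^1·(7−1) = 7·6 = 42.
φ(97) = 97 − 1 = 96.
φ(4753) = 42 × 96 = 4032.

4032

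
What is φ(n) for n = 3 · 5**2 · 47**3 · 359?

φ(2795434275) = 2795434275 · (1 − 1/3) · (1 − 1/5) · (1 − 1/47) · (1 − 1/359)
       = 2795434275 · 131744/253095 = 1455112480.

1455112480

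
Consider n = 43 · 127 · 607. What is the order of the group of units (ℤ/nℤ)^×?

φ(3314827) = 3314827 · (1 − 1/43) · (1 − 1/127) · (1 − 1/607)
       = 3314827 · 3206952/3314827 = 3206952.

3206952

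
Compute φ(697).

640

Prime factorization: 697 = 17 * 41.
φ(17) = 17 − 1 = 16.
φ(41) = 41 − 1 = 40.
Since φ is multiplicative, φ(697) = 16 · 40 = 640.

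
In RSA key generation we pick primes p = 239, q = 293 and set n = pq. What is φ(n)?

φ(239) = 239 − 1 = 238.
φ(293) = 293 − 1 = 292.
Multiply: 238 · 292 = 69496.

69496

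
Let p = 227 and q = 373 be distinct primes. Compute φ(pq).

φ(84671) = 84671 · (1 − 1/227) · (1 − 1/373)
       = 84671 · 84072/84671 = 84072.

84072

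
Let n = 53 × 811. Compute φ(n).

φ(53) = 53 − 1 = 52.
φ(811) = 811 − 1 = 810.
Multiply: 52 · 810 = 42120.

42120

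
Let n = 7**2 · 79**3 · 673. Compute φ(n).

13739386752

φ(7^2) = 7^1·(7−1) = 7·6 = 42.
φ(79^3) = 79^2·(79−1) = 6241·78 = 486798.
φ(673) = 673 − 1 = 672.
φ(16258947103) = 42 × 486798 × 672 = 13739386752.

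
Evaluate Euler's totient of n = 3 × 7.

φ(3) = 3 − 1 = 2.
φ(7) = 7 − 1 = 6.
Since φ is multiplicative, φ(21) = 2 · 6 = 12.

12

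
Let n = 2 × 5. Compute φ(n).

4

φ(2) = 2 − 1 = 1.
φ(5) = 5 − 1 = 4.
φ(10) = 1 × 4 = 4.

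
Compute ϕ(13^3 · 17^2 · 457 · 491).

123253079040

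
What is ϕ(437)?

437 = 19 × 23.
φ(19) = 19 − 1 = 18.
φ(23) = 23 − 1 = 22.
φ(437) = 18 × 22 = 396.

396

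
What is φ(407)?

Factor 407: 407 = 11 * 37.
φ(11) = 11 − 1 = 10.
φ(37) = 37 − 1 = 36.
Multiply: 10 · 36 = 360.

360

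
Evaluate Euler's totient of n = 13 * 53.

624

φ(689) = 689 · (1 − 1/13) · (1 − 1/53)
       = 689 · 624/689 = 624.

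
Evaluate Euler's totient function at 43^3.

φ(79507) = 79507 · (1 − 1/43)
       = 79507 · 42/43 = 77658.

77658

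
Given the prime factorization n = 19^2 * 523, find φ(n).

178524

φ(19^2) = 19^1·(19−1) = 19·18 = 342.
φ(523) = 523 − 1 = 522.
Since φ is multiplicative, φ(188803) = 342 · 522 = 178524.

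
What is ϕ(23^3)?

φ(12167) = 12167 · (1 − 1/23)
       = 12167 · 22/23 = 11638.

11638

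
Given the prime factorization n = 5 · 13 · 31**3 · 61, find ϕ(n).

83030400

φ(5) = 5 − 1 = 4.
φ(13) = 13 − 1 = 12.
φ(31^3) = 31^3 − 31^2 = 29791 − 961 = 28830.
φ(61) = 61 − 1 = 60.
φ(118121315) = 4 × 12 × 28830 × 60 = 83030400.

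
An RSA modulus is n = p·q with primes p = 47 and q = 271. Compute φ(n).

12420

φ(12737) = 12737 · (1 − 1/47) · (1 − 1/271)
       = 12737 · 12420/12737 = 12420.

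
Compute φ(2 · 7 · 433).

φ(2) = 2 − 1 = 1.
φ(7) = 7 − 1 = 6.
φ(433) = 433 − 1 = 432.
Since φ is multiplicative, φ(6062) = 1 · 6 · 432 = 2592.

2592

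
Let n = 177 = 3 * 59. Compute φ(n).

116

φ(177) = 177 · (1 − 1/3) · (1 − 1/59)
       = 177 · 116/177 = 116.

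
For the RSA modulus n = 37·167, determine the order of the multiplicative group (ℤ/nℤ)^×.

5976

φ(n) = (p − 1)(q − 1) = (37−1)(167−1) = 36·166 = 5976.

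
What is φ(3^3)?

18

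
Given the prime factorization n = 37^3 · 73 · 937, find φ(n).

3321347328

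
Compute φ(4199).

3456

Prime factorization: 4199 = 13 · 17 · 19.
φ(4199) = 4199 · (1 − 1/13) · (1 − 1/17) · (1 − 1/19)
       = 4199 · 3456/4199 = 3456.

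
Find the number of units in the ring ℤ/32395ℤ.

21600

First factor: 32395 = 5 × 11 × 19 × 31.
φ(32395) = 32395 · (1 − 1/5) · (1 − 1/11) · (1 − 1/19) · (1 − 1/31)
       = 32395 · 21600/32395 = 21600.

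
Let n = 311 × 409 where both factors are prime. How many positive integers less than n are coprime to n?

φ(n) = (p − 1)(q − 1) = (311−1)(409−1) = 310·408 = 126480.

126480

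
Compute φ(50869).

39312

First factor: 50869 = 7 × 13^2 × 43.
φ(7) = 7 − 1 = 6.
φ(13^2) = 13^2 − 13^1 = 169 − 13 = 156.
φ(43) = 43 − 1 = 42.
Multiply: 6 · 156 · 42 = 39312.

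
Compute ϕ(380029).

316800

Factor 380029: 380029 = 13 * 23 * 31 * 41.
φ(13) = 13 − 1 = 12.
φ(23) = 23 − 1 = 22.
φ(31) = 31 − 1 = 30.
φ(41) = 41 − 1 = 40.
Since φ is multiplicative, φ(380029) = 12 · 22 · 30 · 40 = 316800.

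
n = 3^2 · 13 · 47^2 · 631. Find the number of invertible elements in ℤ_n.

φ(3^2) = 3^2 − 3^1 = 9 − 3 = 6.
φ(13) = 13 − 1 = 12.
φ(47^2) = 47^2 − 47^1 = 2209 − 47 = 2162.
φ(631) = 631 − 1 = 630.
Since φ is multiplicative, φ(163083843) = 6 · 12 · 2162 · 630 = 98068320.

98068320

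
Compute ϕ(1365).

Prime factorization: 1365 = 3 * 5 * 7 * 13.
φ(3) = 3 − 1 = 2.
φ(5) = 5 − 1 = 4.
φ(7) = 7 − 1 = 6.
φ(13) = 13 − 1 = 12.
Multiply: 2 · 4 · 6 · 12 = 576.

576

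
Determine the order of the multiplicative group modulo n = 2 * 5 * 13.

φ(130) = 130 · (1 − 1/2) · (1 − 1/5) · (1 − 1/13)
       = 130 · 48/130 = 48.

48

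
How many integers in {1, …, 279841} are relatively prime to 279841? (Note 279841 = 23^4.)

φ(23^4) = 23^3·(23−1) = 12167·22 = 267674.

267674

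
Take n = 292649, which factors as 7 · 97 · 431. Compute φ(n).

φ(7) = 7 − 1 = 6.
φ(97) = 97 − 1 = 96.
φ(431) = 431 − 1 = 430.
Since φ is multiplicative, φ(292649) = 6 · 96 · 430 = 247680.

247680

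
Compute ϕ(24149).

21600

24149 = 19 × 31 × 41.
φ(24149) = 24149 · (1 − 1/19) · (1 − 1/31) · (1 − 1/41)
       = 24149 · 21600/24149 = 21600.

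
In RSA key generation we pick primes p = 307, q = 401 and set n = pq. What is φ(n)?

122400

For distinct primes, φ(pq) = (p−1)(q−1) = 306 × 400 = 122400.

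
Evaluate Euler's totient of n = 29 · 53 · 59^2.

φ(5350297) = 5350297 · (1 − 1/29) · (1 − 1/53) · (1 − 1/59)
       = 5350297 · 84448/90683 = 4982432.

4982432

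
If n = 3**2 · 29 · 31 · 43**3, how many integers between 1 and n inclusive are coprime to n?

φ(3^2) = 3^1·(3−1) = 3·2 = 6.
φ(29) = 29 − 1 = 28.
φ(31) = 31 − 1 = 30.
φ(43^3) = 43^3 − 43^2 = 79507 − 1849 = 77658.
Multiply: 6 · 28 · 30 · 77658 = 391396320.

391396320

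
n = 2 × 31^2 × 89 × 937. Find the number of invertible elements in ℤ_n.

76602240

φ(2) = 2 − 1 = 1.
φ(31^2) = 31^1·(31−1) = 31·30 = 930.
φ(89) = 89 − 1 = 88.
φ(937) = 937 − 1 = 936.
φ(160281346) = 1 × 930 × 88 × 936 = 76602240.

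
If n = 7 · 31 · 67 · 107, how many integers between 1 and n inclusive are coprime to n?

φ(1555673) = 1555673 · (1 − 1/7) · (1 − 1/31) · (1 − 1/67) · (1 − 1/107)
       = 1555673 · 1259280/1555673 = 1259280.

1259280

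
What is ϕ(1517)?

1440

First factor: 1517 = 37 × 41.
φ(1517) = 1517 · (1 − 1/37) · (1 − 1/41)
       = 1517 · 1440/1517 = 1440.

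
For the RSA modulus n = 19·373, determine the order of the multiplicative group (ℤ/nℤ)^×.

φ(n) = (p − 1)(q − 1) = (19−1)(373−1) = 18·372 = 6696.

6696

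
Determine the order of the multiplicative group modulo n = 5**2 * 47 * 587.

539120

φ(689725) = 689725 · (1 − 1/5) · (1 − 1/47) · (1 − 1/587)
       = 689725 · 107824/137945 = 539120.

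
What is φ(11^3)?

φ(11^3) = 11^3 − 11^2 = 1331 − 121 = 1210.

1210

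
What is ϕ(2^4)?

φ(2^4) = 2^4 − 2^3 = 16 − 8 = 8.

8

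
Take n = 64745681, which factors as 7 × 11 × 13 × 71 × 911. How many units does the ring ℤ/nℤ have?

45864000

φ(7) = 7 − 1 = 6.
φ(11) = 11 − 1 = 10.
φ(13) = 13 − 1 = 12.
φ(71) = 71 − 1 = 70.
φ(911) = 911 − 1 = 910.
φ(64745681) = 6 × 10 × 12 × 70 × 910 = 45864000.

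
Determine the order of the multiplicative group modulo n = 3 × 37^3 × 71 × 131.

φ(1413370659) = 1413370659 · (1 − 1/3) · (1 − 1/37) · (1 − 1/71) · (1 − 1/131)
       = 1413370659 · 655200/1032411 = 896968800.

896968800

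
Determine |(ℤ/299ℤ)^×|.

Prime factorization: 299 = 13 · 23.
φ(299) = 299 · (1 − 1/13) · (1 − 1/23)
       = 299 · 264/299 = 264.

264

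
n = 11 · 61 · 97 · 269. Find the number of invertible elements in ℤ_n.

15436800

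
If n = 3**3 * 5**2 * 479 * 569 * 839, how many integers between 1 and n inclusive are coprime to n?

81907326720

φ(3^3) = 3^2·(3−1) = 9·2 = 18.
φ(5^2) = 5^2 − 5^1 = 25 − 5 = 20.
φ(479) = 479 − 1 = 478.
φ(569) = 569 − 1 = 568.
φ(839) = 839 − 1 = 838.
Multiply: 18 · 20 · 478 · 568 · 838 = 81907326720.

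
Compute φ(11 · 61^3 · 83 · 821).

150120024000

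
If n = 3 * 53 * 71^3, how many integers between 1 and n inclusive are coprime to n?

φ(3) = 3 − 1 = 2.
φ(53) = 53 − 1 = 52.
φ(71^3) = 71^3 − 71^2 = 357911 − 5041 = 352870.
Multiply: 2 · 52 · 352870 = 36698480.

36698480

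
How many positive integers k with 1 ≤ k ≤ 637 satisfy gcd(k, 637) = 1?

504

Prime factorization: 637 = 7^2 × 13.
φ(637) = 637 · (1 − 1/7) · (1 − 1/13)
       = 637 · 72/91 = 504.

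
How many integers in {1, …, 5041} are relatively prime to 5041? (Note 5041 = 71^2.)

4970

φ(71^2) = 71^2 − 71^1 = 5041 − 71 = 4970.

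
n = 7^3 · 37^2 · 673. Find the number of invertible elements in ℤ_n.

263160576

φ(7^3) = 7^2·(7−1) = 49·6 = 294.
φ(37^2) = 37^1·(37−1) = 37·36 = 1332.
φ(673) = 673 − 1 = 672.
φ(316018591) = 294 × 1332 × 672 = 263160576.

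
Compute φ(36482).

16128

Prime factorization: 36482 = 2 × 17 × 29 × 37.
φ(36482) = 36482 · (1 − 1/2) · (1 − 1/17) · (1 − 1/29) · (1 − 1/37)
       = 36482 · 16128/36482 = 16128.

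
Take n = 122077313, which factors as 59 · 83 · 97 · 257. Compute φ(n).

φ(59) = 59 − 1 = 58.
φ(83) = 83 − 1 = 82.
φ(97) = 97 − 1 = 96.
φ(257) = 257 − 1 = 256.
Since φ is multiplicative, φ(122077313) = 58 · 82 · 96 · 256 = 116883456.

116883456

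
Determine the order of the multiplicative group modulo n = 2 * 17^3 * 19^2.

1581408

φ(3547186) = 3547186 · (1 − 1/2) · (1 − 1/17) · (1 − 1/19)
       = 3547186 · 288/646 = 1581408.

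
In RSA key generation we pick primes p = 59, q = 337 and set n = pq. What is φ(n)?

19488

φ(pq) = (p−1)(q−1) = 58 · 336 = 19488.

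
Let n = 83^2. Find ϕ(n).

φ(83^2) = 83^2 − 83^1 = 6889 − 83 = 6806.

6806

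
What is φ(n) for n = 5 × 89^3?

2788192

φ(5) = 5 − 1 = 4.
φ(89^3) = 89^2·(89−1) = 7921·88 = 697048.
φ(3524845) = 4 × 697048 = 2788192.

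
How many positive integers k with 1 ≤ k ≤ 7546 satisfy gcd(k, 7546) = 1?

2940

Factor 7546: 7546 = 2 × 7^3 × 11.
φ(7546) = 7546 · (1 − 1/2) · (1 − 1/7) · (1 − 1/11)
       = 7546 · 60/154 = 2940.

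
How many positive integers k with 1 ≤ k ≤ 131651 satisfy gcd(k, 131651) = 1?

112320

First factor: 131651 = 13**2 * 19 * 41.
φ(131651) = 131651 · (1 − 1/13) · (1 − 1/19) · (1 − 1/41)
       = 131651 · 8640/10127 = 112320.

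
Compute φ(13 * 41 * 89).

42240

φ(47437) = 47437 · (1 − 1/13) · (1 − 1/41) · (1 − 1/89)
       = 47437 · 42240/47437 = 42240.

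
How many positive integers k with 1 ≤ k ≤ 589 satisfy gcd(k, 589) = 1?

540

Factor 589: 589 = 19 · 31.
φ(19) = 19 − 1 = 18.
φ(31) = 31 − 1 = 30.
Multiply: 18 · 30 = 540.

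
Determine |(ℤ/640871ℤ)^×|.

470400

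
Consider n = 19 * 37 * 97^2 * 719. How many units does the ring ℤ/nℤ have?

4332538368

φ(19) = 19 − 1 = 18.
φ(37) = 37 − 1 = 36.
φ(97^2) = 97^2 − 97^1 = 9409 − 97 = 9312.
φ(719) = 719 − 1 = 718.
Since φ is multiplicative, φ(4755844913) = 18 · 36 · 9312 · 718 = 4332538368.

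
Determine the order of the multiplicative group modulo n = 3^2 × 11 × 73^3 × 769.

17680343040

φ(29616253227) = 29616253227 · (1 − 1/3) · (1 − 1/11) · (1 − 1/73) · (1 − 1/769)
       = 29616253227 · 1105920/1852521 = 17680343040.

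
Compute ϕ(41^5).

113030440

φ(41^5) = 41^4·(41−1) = 2825761·40 = 113030440.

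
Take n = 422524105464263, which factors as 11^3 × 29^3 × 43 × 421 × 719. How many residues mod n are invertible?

360879674601600

φ(422524105464263) = 422524105464263 · (1 − 1/11) · (1 − 1/29) · (1 − 1/43) · (1 − 1/421) · (1 − 1/719)
       = 422524105464263 · 3546345600/4152122183 = 360879674601600.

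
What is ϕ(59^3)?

φ(59^3) = 59^3 − 59^2 = 205379 − 3481 = 201898.

201898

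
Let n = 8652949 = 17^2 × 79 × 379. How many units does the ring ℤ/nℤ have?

φ(17^2) = 17^2 − 17^1 = 289 − 17 = 272.
φ(79) = 79 − 1 = 78.
φ(379) = 379 − 1 = 378.
φ(8652949) = 272 × 78 × 378 = 8019648.

8019648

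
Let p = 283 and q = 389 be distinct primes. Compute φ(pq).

φ(110087) = 110087 · (1 − 1/283) · (1 − 1/389)
       = 110087 · 109416/110087 = 109416.

109416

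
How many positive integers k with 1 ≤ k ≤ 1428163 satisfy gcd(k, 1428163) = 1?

First factor: 1428163 = 11^3 * 29 * 37.
φ(11^3) = 11^3 − 11^2 = 1331 − 121 = 1210.
φ(29) = 29 − 1 = 28.
φ(37) = 37 − 1 = 36.
Multiply: 1210 · 28 · 36 = 1219680.

1219680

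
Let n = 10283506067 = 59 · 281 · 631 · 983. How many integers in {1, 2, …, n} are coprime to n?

φ(59) = 59 − 1 = 58.
φ(281) = 281 − 1 = 280.
φ(631) = 631 − 1 = 630.
φ(983) = 983 − 1 = 982.
Since φ is multiplicative, φ(10283506067) = 58 · 280 · 630 · 982 = 10047038400.

10047038400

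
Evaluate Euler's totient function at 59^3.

φ(205379) = 205379 · (1 − 1/59)
       = 205379 · 58/59 = 201898.

201898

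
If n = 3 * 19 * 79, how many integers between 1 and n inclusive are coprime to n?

φ(3) = 3 − 1 = 2.
φ(19) = 19 − 1 = 18.
φ(79) = 79 − 1 = 78.
Multiply: 2 · 18 · 78 = 2808.

2808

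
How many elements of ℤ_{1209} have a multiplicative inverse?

720

Factor 1209: 1209 = 3 · 13 · 31.
φ(1209) = 1209 · (1 − 1/3) · (1 − 1/13) · (1 − 1/31)
       = 1209 · 720/1209 = 720.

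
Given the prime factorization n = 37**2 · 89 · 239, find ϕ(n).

27897408

φ(29119999) = 29119999 · (1 − 1/37) · (1 − 1/89) · (1 − 1/239)
       = 29119999 · 753984/787027 = 27897408.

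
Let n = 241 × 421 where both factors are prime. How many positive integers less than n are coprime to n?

φ(n) = (p − 1)(q − 1) = (241−1)(421−1) = 240·420 = 100800.

100800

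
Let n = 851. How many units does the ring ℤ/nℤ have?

Factor 851: 851 = 23 · 37.
φ(851) = 851 · (1 − 1/23) · (1 − 1/37)
       = 851 · 792/851 = 792.

792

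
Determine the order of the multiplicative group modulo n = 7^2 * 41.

1680

φ(7^2) = 7^2 − 7^1 = 49 − 7 = 42.
φ(41) = 41 − 1 = 40.
Since φ is multiplicative, φ(2009) = 42 · 40 = 1680.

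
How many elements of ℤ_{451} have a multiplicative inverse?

400

First factor: 451 = 11 * 41.
φ(11) = 11 − 1 = 10.
φ(41) = 41 − 1 = 40.
Multiply: 10 · 40 = 400.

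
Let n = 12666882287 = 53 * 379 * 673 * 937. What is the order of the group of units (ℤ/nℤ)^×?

12363466752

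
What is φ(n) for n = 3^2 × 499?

φ(3^2) = 3^1·(3−1) = 3·2 = 6.
φ(499) = 499 − 1 = 498.
φ(4491) = 6 × 498 = 2988.

2988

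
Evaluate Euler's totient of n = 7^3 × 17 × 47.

φ(7^3) = 7^2·(7−1) = 49·6 = 294.
φ(17) = 17 − 1 = 16.
φ(47) = 47 − 1 = 46.
φ(274057) = 294 × 16 × 46 = 216384.

216384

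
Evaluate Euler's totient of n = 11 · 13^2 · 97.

149760

φ(180323) = 180323 · (1 − 1/11) · (1 − 1/13) · (1 − 1/97)
       = 180323 · 11520/13871 = 149760.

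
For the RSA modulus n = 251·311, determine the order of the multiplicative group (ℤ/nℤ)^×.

77500

φ(251) = 251 − 1 = 250.
φ(311) = 311 − 1 = 310.
Since φ is multiplicative, φ(78061) = 250 · 310 = 77500.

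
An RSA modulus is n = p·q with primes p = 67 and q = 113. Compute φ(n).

φ(n) = (p − 1)(q − 1) = (67−1)(113−1) = 66·112 = 7392.

7392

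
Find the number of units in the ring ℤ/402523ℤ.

Prime factorization: 402523 = 11 · 23 · 37 · 43.
φ(402523) = 402523 · (1 − 1/11) · (1 − 1/23) · (1 − 1/37) · (1 − 1/43)
       = 402523 · 332640/402523 = 332640.

332640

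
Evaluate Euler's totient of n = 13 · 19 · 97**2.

φ(13) = 13 − 1 = 12.
φ(19) = 19 − 1 = 18.
φ(97^2) = 97^1·(97−1) = 97·96 = 9312.
φ(2324023) = 12 × 18 × 9312 = 2011392.

2011392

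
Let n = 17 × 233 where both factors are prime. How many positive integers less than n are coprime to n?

For distinct primes, φ(pq) = (p−1)(q−1) = 16 × 232 = 3712.

3712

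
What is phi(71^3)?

φ(357911) = 357911 · (1 − 1/71)
       = 357911 · 70/71 = 352870.

352870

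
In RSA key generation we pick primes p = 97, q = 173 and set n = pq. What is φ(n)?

16512

φ(97) = 97 − 1 = 96.
φ(173) = 173 − 1 = 172.
Multiply: 96 · 172 = 16512.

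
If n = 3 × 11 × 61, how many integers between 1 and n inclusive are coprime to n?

1200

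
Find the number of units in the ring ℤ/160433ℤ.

Prime factorization: 160433 = 7 * 13 * 41 * 43.
φ(7) = 7 − 1 = 6.
φ(13) = 13 − 1 = 12.
φ(41) = 41 − 1 = 40.
φ(43) = 43 − 1 = 42.
φ(160433) = 6 × 12 × 40 × 42 = 120960.

120960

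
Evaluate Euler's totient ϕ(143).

Prime factorization: 143 = 11 · 13.
φ(11) = 11 − 1 = 10.
φ(13) = 13 − 1 = 12.
Multiply: 10 · 12 = 120.

120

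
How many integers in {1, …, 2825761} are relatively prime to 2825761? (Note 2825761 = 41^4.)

2756840

φ(41^4) = 41^3·(41−1) = 68921·40 = 2756840.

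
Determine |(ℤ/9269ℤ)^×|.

7920

Factor 9269: 9269 = 13 · 23 · 31.
φ(9269) = 9269 · (1 − 1/13) · (1 − 1/23) · (1 − 1/31)
       = 9269 · 7920/9269 = 7920.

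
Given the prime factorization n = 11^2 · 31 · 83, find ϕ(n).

φ(311333) = 311333 · (1 − 1/11) · (1 − 1/31) · (1 − 1/83)
       = 311333 · 24600/28303 = 270600.

270600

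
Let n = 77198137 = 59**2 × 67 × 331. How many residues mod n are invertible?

74531160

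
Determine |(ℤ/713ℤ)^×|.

660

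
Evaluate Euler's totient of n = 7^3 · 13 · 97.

338688

φ(432523) = 432523 · (1 − 1/7) · (1 − 1/13) · (1 − 1/97)
       = 432523 · 6912/8827 = 338688.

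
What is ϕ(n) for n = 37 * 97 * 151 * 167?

86054400

φ(90503813) = 90503813 · (1 − 1/37) · (1 − 1/97) · (1 − 1/151) · (1 − 1/167)
       = 90503813 · 86054400/90503813 = 86054400.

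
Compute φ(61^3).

223260

φ(226981) = 226981 · (1 − 1/61)
       = 226981 · 60/61 = 223260.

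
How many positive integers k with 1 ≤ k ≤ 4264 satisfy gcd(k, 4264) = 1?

1920

First factor: 4264 = 2^3 · 13 · 41.
φ(4264) = 4264 · (1 − 1/2) · (1 − 1/13) · (1 − 1/41)
       = 4264 · 480/1066 = 1920.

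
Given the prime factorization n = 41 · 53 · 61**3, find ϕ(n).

φ(493229713) = 493229713 · (1 − 1/41) · (1 − 1/53) · (1 − 1/61)
       = 493229713 · 124800/132553 = 464380800.

464380800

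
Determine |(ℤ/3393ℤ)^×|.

2016

3393 = 3**2 × 13 × 29.
φ(3^2) = 3^1·(3−1) = 3·2 = 6.
φ(13) = 13 − 1 = 12.
φ(29) = 29 − 1 = 28.
Since φ is multiplicative, φ(3393) = 6 · 12 · 28 = 2016.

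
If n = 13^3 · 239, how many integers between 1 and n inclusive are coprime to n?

482664

φ(13^3) = 13^2·(13−1) = 169·12 = 2028.
φ(239) = 239 − 1 = 238.
Since φ is multiplicative, φ(525083) = 2028 · 238 = 482664.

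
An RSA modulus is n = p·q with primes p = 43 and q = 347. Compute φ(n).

φ(43) = 43 − 1 = 42.
φ(347) = 347 − 1 = 346.
Multiply: 42 · 346 = 14532.

14532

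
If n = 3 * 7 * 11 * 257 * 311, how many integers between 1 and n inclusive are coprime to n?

φ(3) = 3 − 1 = 2.
φ(7) = 7 − 1 = 6.
φ(11) = 11 − 1 = 10.
φ(257) = 257 − 1 = 256.
φ(311) = 311 − 1 = 310.
φ(18463137) = 2 × 6 × 10 × 256 × 310 = 9523200.

9523200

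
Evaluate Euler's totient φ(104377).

77760

First factor: 104377 = 7 * 13 * 31 * 37.
φ(7) = 7 − 1 = 6.
φ(13) = 13 − 1 = 12.
φ(31) = 31 − 1 = 30.
φ(37) = 37 − 1 = 36.
Multiply: 6 · 12 · 30 · 36 = 77760.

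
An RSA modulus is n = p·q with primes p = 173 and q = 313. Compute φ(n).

53664

φ(173) = 173 − 1 = 172.
φ(313) = 313 − 1 = 312.
Multiply: 172 · 312 = 53664.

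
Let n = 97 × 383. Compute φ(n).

φ(97) = 97 − 1 = 96.
φ(383) = 383 − 1 = 382.
Since φ is multiplicative, φ(37151) = 96 · 382 = 36672.

36672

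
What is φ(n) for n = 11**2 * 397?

43560

φ(11^2) = 11^1·(11−1) = 11·10 = 110.
φ(397) = 397 − 1 = 396.
Since φ is multiplicative, φ(48037) = 110 · 396 = 43560.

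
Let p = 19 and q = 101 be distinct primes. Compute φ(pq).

1800

φ(1919) = 1919 · (1 − 1/19) · (1 − 1/101)
       = 1919 · 1800/1919 = 1800.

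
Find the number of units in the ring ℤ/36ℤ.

12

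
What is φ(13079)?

Factor 13079: 13079 = 11 · 29 · 41.
φ(13079) = 13079 · (1 − 1/11) · (1 − 1/29) · (1 − 1/41)
       = 13079 · 11200/13079 = 11200.

11200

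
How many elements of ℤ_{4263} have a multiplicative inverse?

2352

First factor: 4263 = 3 × 7**2 × 29.
φ(4263) = 4263 · (1 − 1/3) · (1 − 1/7) · (1 − 1/29)
       = 4263 · 336/609 = 2352.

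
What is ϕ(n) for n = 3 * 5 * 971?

φ(3) = 3 − 1 = 2.
φ(5) = 5 − 1 = 4.
φ(971) = 971 − 1 = 970.
φ(14565) = 2 × 4 × 970 = 7760.

7760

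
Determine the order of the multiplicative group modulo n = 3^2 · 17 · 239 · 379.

8636544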